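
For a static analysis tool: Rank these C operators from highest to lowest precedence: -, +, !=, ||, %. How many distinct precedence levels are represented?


Looking up precedence for each operator:
  - -> precedence 5
  + -> precedence 5
  != -> precedence 3
  || -> precedence 1
  % -> precedence 6
Sorted highest to lowest: %, -, +, !=, ||
Distinct precedence values: [6, 5, 3, 1]
Number of distinct levels: 4

4


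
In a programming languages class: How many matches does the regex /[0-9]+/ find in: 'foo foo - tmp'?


Pattern: /[0-9]+/ (int literals)
Input: 'foo foo - tmp'
Scanning for matches:
Total matches: 0

0


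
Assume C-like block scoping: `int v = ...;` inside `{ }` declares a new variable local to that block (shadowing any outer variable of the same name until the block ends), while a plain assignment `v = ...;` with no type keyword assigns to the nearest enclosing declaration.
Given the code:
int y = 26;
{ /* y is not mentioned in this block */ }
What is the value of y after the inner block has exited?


Analyzing scoping rules:
Outer scope: declares y = 26
Inner block: y is neither redeclared nor assigned -> unchanged
After the block -> 26
Result: 26

26


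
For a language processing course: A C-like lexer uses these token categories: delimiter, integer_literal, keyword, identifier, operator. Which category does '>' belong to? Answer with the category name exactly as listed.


Token: '>'
Checking categories:
  identifier: no
  integer_literal: no
  operator: YES
  keyword: no
  delimiter: no
Category: operator

operator


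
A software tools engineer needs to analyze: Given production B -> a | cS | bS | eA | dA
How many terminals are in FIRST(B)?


Production: B -> a | cS | bS | eA | dA
Examining each alternative for leading terminals:
  B -> a : first terminal = 'a'
  B -> cS : first terminal = 'c'
  B -> bS : first terminal = 'b'
  B -> eA : first terminal = 'e'
  B -> dA : first terminal = 'd'
FIRST(B) = {a, b, c, d, e}
Count: 5

5


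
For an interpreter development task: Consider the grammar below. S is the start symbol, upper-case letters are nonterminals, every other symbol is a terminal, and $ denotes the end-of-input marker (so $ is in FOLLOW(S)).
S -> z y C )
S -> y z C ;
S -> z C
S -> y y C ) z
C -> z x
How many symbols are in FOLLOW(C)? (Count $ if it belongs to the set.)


S is the start symbol and does not occur in any rule body, so FOLLOW(S) = {$}.
Examining every occurrence of C in a rule body:
  S -> z y C ) : C is followed by terminal ')' -> add ')'
  S -> y z C ; : C is followed by terminal ';' -> add ';'
  S -> z C : C is at the right end -> add FOLLOW(S) = {$}
  S -> y y C ) z : C is followed by terminal ')' -> add ')' (already in the set)
  C -> z x : C does not occur in the body -> contributes nothing
FOLLOW(C) = {), ;, $}
Count: 3

3


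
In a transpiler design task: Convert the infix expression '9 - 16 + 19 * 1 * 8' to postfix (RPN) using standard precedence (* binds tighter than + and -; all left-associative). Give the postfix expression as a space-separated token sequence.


Applying the shunting-yard algorithm:
  Operand 9 -> output
  Push '-' onto operator stack -> op-stack: [-]
  Operand 16 -> output
  See '+' (prec 1); top '-' (prec 1) >= it -> pop '-' to output
  Push '+' onto operator stack -> op-stack: [+]
  Operand 19 -> output
  Push '*' onto operator stack -> op-stack: [+, *]
  Operand 1 -> output
  See '*' (prec 2); top '*' (prec 2) >= it -> pop '*' to output
  Push '*' onto operator stack -> op-stack: [+, *]
  Operand 8 -> output
  End of input: pop '*' to output
  End of input: pop '+' to output
Postfix result: 9 16 - 19 1 * 8 * +

9 16 - 19 1 * 8 * +


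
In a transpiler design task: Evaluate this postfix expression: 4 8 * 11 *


Processing tokens left to right:
Push 4, Push 8
Pop 4 and 8, compute 4 * 8 = 32, push 32
Push 11
Pop 32 and 11, compute 32 * 11 = 352, push 352
Stack result: 352

352


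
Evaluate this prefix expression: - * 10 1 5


Parsing prefix expression: - * 10 1 5
Step 1: Innermost operation '* 10 1'
  10 * 1 = 10
Step 2: Outer operation '- [10] 5'
  10 - 5 = 5

5


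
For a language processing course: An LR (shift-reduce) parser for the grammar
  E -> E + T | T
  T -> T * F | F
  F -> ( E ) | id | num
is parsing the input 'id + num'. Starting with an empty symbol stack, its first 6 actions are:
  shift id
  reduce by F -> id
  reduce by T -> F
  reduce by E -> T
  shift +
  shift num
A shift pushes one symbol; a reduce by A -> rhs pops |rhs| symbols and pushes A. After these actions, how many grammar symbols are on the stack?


Tracking the symbol stack through each action:
  Action 1: shift 'id' : push -> stack = [id] (size 1)
  Action 2: reduce by F -> id : pop 1, push F -> stack = [F] (size 1)
  Action 3: reduce by T -> F : pop 1, push T -> stack = [T] (size 1)
  Action 4: reduce by E -> T : pop 1, push E -> stack = [E] (size 1)
  Action 5: shift '+' : push -> stack = [E, +] (size 2)
  Action 6: shift 'num' : push -> stack = [E, +, num] (size 3)
Final stack size: 3

3


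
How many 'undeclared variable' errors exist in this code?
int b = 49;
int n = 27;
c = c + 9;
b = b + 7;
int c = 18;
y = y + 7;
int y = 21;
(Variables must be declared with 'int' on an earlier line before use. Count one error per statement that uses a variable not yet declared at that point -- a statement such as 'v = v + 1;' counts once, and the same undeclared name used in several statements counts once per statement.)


Scanning code line by line:
  Line 1: declare 'b' -> declared = ['b']
  Line 2: declare 'n' -> declared = ['b', 'n']
  Line 3: use 'c' -> ERROR (undeclared)
  Line 4: use 'b' -> OK (declared)
  Line 5: declare 'c' -> declared = ['b', 'c', 'n']
  Line 6: use 'y' -> ERROR (undeclared)
  Line 7: declare 'y' -> declared = ['b', 'c', 'n', 'y']
Total undeclared variable errors: 2

2


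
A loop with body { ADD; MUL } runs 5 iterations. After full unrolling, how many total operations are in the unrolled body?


Loop body operations: ADD, MUL (2 ops per iteration)
Unrolling 5 iterations:
  Iteration 1: ADD, MUL (2 ops)
  Iteration 2: ADD, MUL (2 ops)
  Iteration 3: ADD, MUL (2 ops)
  Iteration 4: ADD, MUL (2 ops)
  Iteration 5: ADD, MUL (2 ops)
Total: 5 iterations * 2 ops/iter = 10 operations

10


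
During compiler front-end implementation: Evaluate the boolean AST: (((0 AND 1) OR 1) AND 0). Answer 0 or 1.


Step 1: Evaluate inner node
  0 AND 1 = 0
Step 2: Evaluate next node
  0 OR 1 = 1
Step 3: Evaluate root node
  1 AND 0 = 0

0


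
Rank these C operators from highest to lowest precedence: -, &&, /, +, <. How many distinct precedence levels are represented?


Looking up precedence for each operator:
  - -> precedence 5
  && -> precedence 2
  / -> precedence 6
  + -> precedence 5
  < -> precedence 4
Sorted highest to lowest: /, -, +, <, &&
Distinct precedence values: [6, 5, 4, 2]
Number of distinct levels: 4

4


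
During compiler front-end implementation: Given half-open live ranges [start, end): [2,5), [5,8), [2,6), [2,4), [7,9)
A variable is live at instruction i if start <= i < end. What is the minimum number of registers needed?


Live ranges:
  Var0: [2, 5)
  Var1: [5, 8)
  Var2: [2, 6)
  Var3: [2, 4)
  Var4: [7, 9)
Sweep-line events (position, delta, active):
  pos=2 start -> active=1
  pos=2 start -> active=2
  pos=2 start -> active=3
  pos=4 end -> active=2
  pos=5 end -> active=1
  pos=5 start -> active=2
  pos=6 end -> active=1
  pos=7 start -> active=2
  pos=8 end -> active=1
  pos=9 end -> active=0
Maximum simultaneous active: 3
Minimum registers needed: 3

3


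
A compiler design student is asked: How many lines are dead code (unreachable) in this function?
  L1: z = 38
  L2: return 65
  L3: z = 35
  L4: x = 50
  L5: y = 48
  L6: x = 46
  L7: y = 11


Analyzing control flow:
  L1: reachable (before return)
  L2: reachable (return statement)
  L3: DEAD (after return at L2)
  L4: DEAD (after return at L2)
  L5: DEAD (after return at L2)
  L6: DEAD (after return at L2)
  L7: DEAD (after return at L2)
Return at L2, total lines = 7
Dead lines: L3 through L7
Count: 5

5


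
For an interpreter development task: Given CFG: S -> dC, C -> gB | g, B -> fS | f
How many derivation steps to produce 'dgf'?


Grammar: S -> dC, C -> gB | g, B -> fS | f
Deriving 'dgf':
Step 1: S -> dC => dC
Step 2: C -> gB => dgB
Step 3: B -> f => dgf
Total derivation steps: 3

3


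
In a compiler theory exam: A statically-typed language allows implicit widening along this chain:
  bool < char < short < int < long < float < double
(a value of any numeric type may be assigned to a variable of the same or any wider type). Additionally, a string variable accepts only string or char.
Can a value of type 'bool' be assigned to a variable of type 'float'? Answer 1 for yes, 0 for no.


Target variable type: float
Source value type: bool
Numeric ranks: bool=0, float=5
Widening allowed iff rank(source) <= rank(target): 0 <= 5? Yes
Result: 1

1


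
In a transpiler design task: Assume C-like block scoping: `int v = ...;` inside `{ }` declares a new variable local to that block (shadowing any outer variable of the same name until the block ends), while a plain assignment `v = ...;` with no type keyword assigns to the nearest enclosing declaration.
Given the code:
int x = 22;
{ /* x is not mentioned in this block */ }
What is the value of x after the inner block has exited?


Analyzing scoping rules:
Outer scope: declares x = 22
Inner block: x is neither redeclared nor assigned -> unchanged
After the block -> 22
Result: 22

22


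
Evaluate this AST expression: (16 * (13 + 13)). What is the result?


Expression: (16 * (13 + 13))
Evaluating step by step:
  13 + 13 = 26
  16 * 26 = 416
Result: 416

416


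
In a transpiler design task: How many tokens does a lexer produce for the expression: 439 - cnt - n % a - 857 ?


Scanning '439 - cnt - n % a - 857'
Token 1: '439' -> integer_literal
Token 2: '-' -> operator
Token 3: 'cnt' -> identifier
Token 4: '-' -> operator
Token 5: 'n' -> identifier
Token 6: '%' -> operator
Token 7: 'a' -> identifier
Token 8: '-' -> operator
Token 9: '857' -> integer_literal
Total tokens: 9

9


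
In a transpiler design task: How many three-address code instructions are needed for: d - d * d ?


Expression: d - d * d
Generating three-address code (respecting * over +/- precedence):
  Instruction 1: t1 = d * d
  Instruction 2: t2 = d - t1
Total instructions: 2

2


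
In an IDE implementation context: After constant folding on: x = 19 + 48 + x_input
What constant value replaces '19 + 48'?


Identifying constant sub-expression:
  Original: x = 19 + 48 + x_input
  19 and 48 are both compile-time constants
  Evaluating: 19 + 48 = 67
  After folding: x = 67 + x_input

67


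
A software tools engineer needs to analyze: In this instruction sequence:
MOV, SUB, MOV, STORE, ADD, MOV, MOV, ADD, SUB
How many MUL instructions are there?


Scanning instruction sequence for MUL:
  Position 1: MOV
  Position 2: SUB
  Position 3: MOV
  Position 4: STORE
  Position 5: ADD
  Position 6: MOV
  Position 7: MOV
  Position 8: ADD
  Position 9: SUB
Matches at positions: []
Total MUL count: 0

0


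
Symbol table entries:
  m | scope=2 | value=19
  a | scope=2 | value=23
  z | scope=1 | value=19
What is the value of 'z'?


Searching symbol table for 'z':
  m | scope=2 | value=19
  a | scope=2 | value=23
  z | scope=1 | value=19 <- MATCH
Found 'z' at scope 1 with value 19

19


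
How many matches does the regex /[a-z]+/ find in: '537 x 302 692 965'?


Pattern: /[a-z]+/ (identifiers)
Input: '537 x 302 692 965'
Scanning for matches:
  Match 1: 'x'
Total matches: 1

1


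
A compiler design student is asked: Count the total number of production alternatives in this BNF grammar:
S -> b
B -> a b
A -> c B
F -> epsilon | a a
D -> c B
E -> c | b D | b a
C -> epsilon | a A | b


Counting alternatives per rule:
  S: 1 alternative(s)
  B: 1 alternative(s)
  A: 1 alternative(s)
  F: 2 alternative(s)
  D: 1 alternative(s)
  E: 3 alternative(s)
  C: 3 alternative(s)
Sum: 1 + 1 + 1 + 2 + 1 + 3 + 3 = 12

12


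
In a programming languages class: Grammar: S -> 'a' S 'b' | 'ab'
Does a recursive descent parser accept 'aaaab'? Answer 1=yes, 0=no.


Grammar accepts strings of the form a^n b^n (n >= 1)
Word: 'aaaab'
Counting: 4 a's and 1 b's
Check: 4 == 1? No
Mismatch: a-count != b-count
Rejected

0


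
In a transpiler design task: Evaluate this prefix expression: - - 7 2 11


Parsing prefix expression: - - 7 2 11
Step 1: Innermost operation '- 7 2'
  7 - 2 = 5
Step 2: Outer operation '- [5] 11'
  5 - 11 = -6

-6


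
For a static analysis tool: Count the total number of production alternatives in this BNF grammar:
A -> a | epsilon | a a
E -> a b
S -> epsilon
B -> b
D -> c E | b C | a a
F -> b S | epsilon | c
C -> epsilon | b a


Counting alternatives per rule:
  A: 3 alternative(s)
  E: 1 alternative(s)
  S: 1 alternative(s)
  B: 1 alternative(s)
  D: 3 alternative(s)
  F: 3 alternative(s)
  C: 2 alternative(s)
Sum: 3 + 1 + 1 + 1 + 3 + 3 + 2 = 14

14


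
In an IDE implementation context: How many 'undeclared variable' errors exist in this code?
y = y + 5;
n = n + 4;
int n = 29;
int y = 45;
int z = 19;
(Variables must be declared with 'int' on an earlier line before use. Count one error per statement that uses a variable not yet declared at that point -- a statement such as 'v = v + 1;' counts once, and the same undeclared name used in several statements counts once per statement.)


Scanning code line by line:
  Line 1: use 'y' -> ERROR (undeclared)
  Line 2: use 'n' -> ERROR (undeclared)
  Line 3: declare 'n' -> declared = ['n']
  Line 4: declare 'y' -> declared = ['n', 'y']
  Line 5: declare 'z' -> declared = ['n', 'y', 'z']
Total undeclared variable errors: 2

2


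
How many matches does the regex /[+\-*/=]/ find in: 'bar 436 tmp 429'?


Pattern: /[+\-*/=]/ (operators)
Input: 'bar 436 tmp 429'
Scanning for matches:
Total matches: 0

0


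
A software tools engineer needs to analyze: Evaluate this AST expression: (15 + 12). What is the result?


Expression: (15 + 12)
Evaluating step by step:
  15 + 12 = 27
Result: 27

27


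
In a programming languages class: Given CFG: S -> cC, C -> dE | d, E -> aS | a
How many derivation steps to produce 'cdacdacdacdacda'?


Grammar: S -> cC, C -> dE | d, E -> aS | a
Deriving 'cdacdacdacdacda':
Step 1: S -> cC => cC
Step 2: C -> dE => cdE
Step 3: E -> aS => cdaS
Step 4: S -> cC => cdacC
Step 5: C -> dE => cdacdE
Step 6: E -> aS => cdacdaS
Step 7: S -> cC => cdacdacC
Step 8: C -> dE => cdacdacdE
Step 9: E -> aS => cdacdacdaS
Step 10: S -> cC => cdacdacdacC
Step 11: C -> dE => cdacdacdacdE
Step 12: E -> aS => cdacdacdacdaS
Step 13: S -> cC => cdacdacdacdacC
Step 14: C -> dE => cdacdacdacdacdE
Step 15: E -> a => cdacdacdacdacda
Total derivation steps: 15

15


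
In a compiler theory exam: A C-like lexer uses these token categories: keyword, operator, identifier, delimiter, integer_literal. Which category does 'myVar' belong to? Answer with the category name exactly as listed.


Token: 'myVar'
Checking categories:
  identifier: YES
  integer_literal: no
  operator: no
  keyword: no
  delimiter: no
Category: identifier

identifier


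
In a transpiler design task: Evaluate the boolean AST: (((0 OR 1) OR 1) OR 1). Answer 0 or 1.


Step 1: Evaluate inner node
  0 OR 1 = 1
Step 2: Evaluate next node
  1 OR 1 = 1
Step 3: Evaluate root node
  1 OR 1 = 1

1


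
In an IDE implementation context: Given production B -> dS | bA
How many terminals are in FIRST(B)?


Production: B -> dS | bA
Examining each alternative for leading terminals:
  B -> dS : first terminal = 'd'
  B -> bA : first terminal = 'b'
FIRST(B) = {b, d}
Count: 2

2


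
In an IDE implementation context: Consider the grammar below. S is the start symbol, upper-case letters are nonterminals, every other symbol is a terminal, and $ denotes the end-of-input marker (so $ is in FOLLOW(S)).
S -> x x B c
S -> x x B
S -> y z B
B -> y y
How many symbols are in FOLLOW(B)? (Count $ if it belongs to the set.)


S is the start symbol and does not occur in any rule body, so FOLLOW(S) = {$}.
Examining every occurrence of B in a rule body:
  S -> x x B c : B is followed by terminal 'c' -> add 'c'
  S -> x x B : B is at the right end -> add FOLLOW(S) = {$}
  S -> y z B : B is at the right end -> add FOLLOW(S) = {$} (already in the set)
  B -> y y : B does not occur in the body -> contributes nothing
FOLLOW(B) = {c, $}
Count: 2

2


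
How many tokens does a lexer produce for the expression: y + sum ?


Scanning 'y + sum'
Token 1: 'y' -> identifier
Token 2: '+' -> operator
Token 3: 'sum' -> identifier
Total tokens: 3

3


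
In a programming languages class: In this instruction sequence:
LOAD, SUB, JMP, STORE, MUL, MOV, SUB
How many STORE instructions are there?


Scanning instruction sequence for STORE:
  Position 1: LOAD
  Position 2: SUB
  Position 3: JMP
  Position 4: STORE <- MATCH
  Position 5: MUL
  Position 6: MOV
  Position 7: SUB
Matches at positions: [4]
Total STORE count: 1

1


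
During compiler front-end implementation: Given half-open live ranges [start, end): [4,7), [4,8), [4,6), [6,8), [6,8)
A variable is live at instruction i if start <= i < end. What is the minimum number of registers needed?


Live ranges:
  Var0: [4, 7)
  Var1: [4, 8)
  Var2: [4, 6)
  Var3: [6, 8)
  Var4: [6, 8)
Sweep-line events (position, delta, active):
  pos=4 start -> active=1
  pos=4 start -> active=2
  pos=4 start -> active=3
  pos=6 end -> active=2
  pos=6 start -> active=3
  pos=6 start -> active=4
  pos=7 end -> active=3
  pos=8 end -> active=2
  pos=8 end -> active=1
  pos=8 end -> active=0
Maximum simultaneous active: 4
Minimum registers needed: 4

4


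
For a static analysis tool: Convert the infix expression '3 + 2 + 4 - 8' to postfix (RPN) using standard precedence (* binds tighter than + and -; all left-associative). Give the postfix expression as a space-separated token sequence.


Applying the shunting-yard algorithm:
  Operand 3 -> output
  Push '+' onto operator stack -> op-stack: [+]
  Operand 2 -> output
  See '+' (prec 1); top '+' (prec 1) >= it -> pop '+' to output
  Push '+' onto operator stack -> op-stack: [+]
  Operand 4 -> output
  See '-' (prec 1); top '+' (prec 1) >= it -> pop '+' to output
  Push '-' onto operator stack -> op-stack: [-]
  Operand 8 -> output
  End of input: pop '-' to output
Postfix result: 3 2 + 4 + 8 -

3 2 + 4 + 8 -


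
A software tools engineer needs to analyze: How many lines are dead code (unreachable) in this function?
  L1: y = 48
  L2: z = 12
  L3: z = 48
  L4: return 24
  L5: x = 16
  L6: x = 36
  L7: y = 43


Analyzing control flow:
  L1: reachable (before return)
  L2: reachable (before return)
  L3: reachable (before return)
  L4: reachable (return statement)
  L5: DEAD (after return at L4)
  L6: DEAD (after return at L4)
  L7: DEAD (after return at L4)
Return at L4, total lines = 7
Dead lines: L5 through L7
Count: 3

3


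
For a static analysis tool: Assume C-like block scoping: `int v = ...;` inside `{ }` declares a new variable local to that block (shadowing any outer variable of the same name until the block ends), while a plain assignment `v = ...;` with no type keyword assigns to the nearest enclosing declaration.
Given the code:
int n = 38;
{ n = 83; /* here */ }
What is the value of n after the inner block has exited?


Analyzing scoping rules:
Outer scope: declares n = 38
Inner block: 'n = 83;' has no type keyword, so it is an assignment to the outer n (no shadowing)
The assignment changed the outer variable itself, so the new value persists after the block -> 83
Result: 83

83


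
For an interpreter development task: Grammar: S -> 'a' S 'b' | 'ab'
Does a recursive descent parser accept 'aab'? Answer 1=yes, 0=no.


Grammar accepts strings of the form a^n b^n (n >= 1)
Word: 'aab'
Counting: 2 a's and 1 b's
Check: 2 == 1? No
Mismatch: a-count != b-count
Rejected

0


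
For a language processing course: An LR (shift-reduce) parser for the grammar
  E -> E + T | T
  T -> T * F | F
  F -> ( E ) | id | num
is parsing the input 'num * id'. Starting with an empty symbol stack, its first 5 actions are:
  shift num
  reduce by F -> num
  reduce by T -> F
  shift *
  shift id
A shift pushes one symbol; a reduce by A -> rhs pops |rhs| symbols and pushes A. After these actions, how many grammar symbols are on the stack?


Tracking the symbol stack through each action:
  Action 1: shift 'num' : push -> stack = [num] (size 1)
  Action 2: reduce by F -> num : pop 1, push F -> stack = [F] (size 1)
  Action 3: reduce by T -> F : pop 1, push T -> stack = [T] (size 1)
  Action 4: shift '*' : push -> stack = [T, *] (size 2)
  Action 5: shift 'id' : push -> stack = [T, *, id] (size 3)
Final stack size: 3

3


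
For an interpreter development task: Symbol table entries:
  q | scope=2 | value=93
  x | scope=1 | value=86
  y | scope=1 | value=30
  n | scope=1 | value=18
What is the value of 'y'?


Searching symbol table for 'y':
  q | scope=2 | value=93
  x | scope=1 | value=86
  y | scope=1 | value=30 <- MATCH
  n | scope=1 | value=18
Found 'y' at scope 1 with value 30

30


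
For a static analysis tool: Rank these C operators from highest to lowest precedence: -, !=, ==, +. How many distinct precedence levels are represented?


Looking up precedence for each operator:
  - -> precedence 5
  != -> precedence 3
  == -> precedence 3
  + -> precedence 5
Sorted highest to lowest: -, +, !=, ==
Distinct precedence values: [5, 3]
Number of distinct levels: 2

2


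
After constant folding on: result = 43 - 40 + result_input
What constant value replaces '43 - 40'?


Identifying constant sub-expression:
  Original: result = 43 - 40 + result_input
  43 and 40 are both compile-time constants
  Evaluating: 43 - 40 = 3
  After folding: result = 3 + result_input

3


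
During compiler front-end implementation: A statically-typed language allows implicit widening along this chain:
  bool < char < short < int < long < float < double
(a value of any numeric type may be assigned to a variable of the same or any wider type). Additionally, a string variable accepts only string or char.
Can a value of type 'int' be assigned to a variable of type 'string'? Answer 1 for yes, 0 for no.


Target variable type: string
Source value type: int
Rule: string accepts only {string, char}
  source 'int' in {string, char}? No
Result: 0

0


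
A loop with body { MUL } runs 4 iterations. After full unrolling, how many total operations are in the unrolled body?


Loop body operations: MUL (1 op per iteration)
Unrolling 4 iterations:
  Iteration 1: MUL (1 ops)
  Iteration 2: MUL (1 ops)
  Iteration 3: MUL (1 ops)
  Iteration 4: MUL (1 ops)
Total: 4 iterations * 1 ops/iter = 4 operations

4


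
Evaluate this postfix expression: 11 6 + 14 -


Processing tokens left to right:
Push 11, Push 6
Pop 11 and 6, compute 11 + 6 = 17, push 17
Push 14
Pop 17 and 14, compute 17 - 14 = 3, push 3
Stack result: 3

3


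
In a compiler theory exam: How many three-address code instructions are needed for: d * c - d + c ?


Expression: d * c - d + c
Generating three-address code (respecting * over +/- precedence):
  Instruction 1: t1 = d * c
  Instruction 2: t2 = t1 - d
  Instruction 3: t3 = t2 + c
Total instructions: 3

3


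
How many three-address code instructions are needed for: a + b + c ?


Expression: a + b + c
Generating three-address code (respecting * over +/- precedence):
  Instruction 1: t1 = a + b
  Instruction 2: t2 = t1 + c
Total instructions: 2

2


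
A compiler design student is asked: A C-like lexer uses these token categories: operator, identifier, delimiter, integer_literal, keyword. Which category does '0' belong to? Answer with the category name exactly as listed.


Token: '0'
Checking categories:
  identifier: no
  integer_literal: YES
  operator: no
  keyword: no
  delimiter: no
Category: integer_literal

integer_literal


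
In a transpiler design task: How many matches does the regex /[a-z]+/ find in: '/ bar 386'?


Pattern: /[a-z]+/ (identifiers)
Input: '/ bar 386'
Scanning for matches:
  Match 1: 'bar'
Total matches: 1

1


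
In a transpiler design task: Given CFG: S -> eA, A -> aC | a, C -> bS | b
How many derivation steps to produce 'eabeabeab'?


Grammar: S -> eA, A -> aC | a, C -> bS | b
Deriving 'eabeabeab':
Step 1: S -> eA => eA
Step 2: A -> aC => eaC
Step 3: C -> bS => eabS
Step 4: S -> eA => eabeA
Step 5: A -> aC => eabeaC
Step 6: C -> bS => eabeabS
Step 7: S -> eA => eabeabeA
Step 8: A -> aC => eabeabeaC
Step 9: C -> b => eabeabeab
Total derivation steps: 9

9


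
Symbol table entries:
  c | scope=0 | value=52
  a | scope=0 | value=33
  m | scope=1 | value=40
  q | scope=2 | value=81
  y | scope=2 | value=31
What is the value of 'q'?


Searching symbol table for 'q':
  c | scope=0 | value=52
  a | scope=0 | value=33
  m | scope=1 | value=40
  q | scope=2 | value=81 <- MATCH
  y | scope=2 | value=31
Found 'q' at scope 2 with value 81

81


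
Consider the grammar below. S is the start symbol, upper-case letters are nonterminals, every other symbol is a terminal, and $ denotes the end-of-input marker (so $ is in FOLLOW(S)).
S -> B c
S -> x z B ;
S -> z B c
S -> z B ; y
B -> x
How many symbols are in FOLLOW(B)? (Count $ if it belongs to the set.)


S is the start symbol and does not occur in any rule body, so FOLLOW(S) = {$}.
Examining every occurrence of B in a rule body:
  S -> B c : B is followed by terminal 'c' -> add 'c'
  S -> x z B ; : B is followed by terminal ';' -> add ';'
  S -> z B c : B is followed by terminal 'c' -> add 'c' (already in the set)
  S -> z B ; y : B is followed by terminal ';' -> add ';' (already in the set)
  B -> x : B does not occur in the body -> contributes nothing
FOLLOW(B) = {;, c}
Count: 2

2


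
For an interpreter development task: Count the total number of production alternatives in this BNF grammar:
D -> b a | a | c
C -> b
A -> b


Counting alternatives per rule:
  D: 3 alternative(s)
  C: 1 alternative(s)
  A: 1 alternative(s)
Sum: 3 + 1 + 1 = 5

5


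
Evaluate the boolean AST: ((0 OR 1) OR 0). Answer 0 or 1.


Step 1: Evaluate inner node
  0 OR 1 = 1
Step 2: Evaluate root node
  1 OR 0 = 1

1


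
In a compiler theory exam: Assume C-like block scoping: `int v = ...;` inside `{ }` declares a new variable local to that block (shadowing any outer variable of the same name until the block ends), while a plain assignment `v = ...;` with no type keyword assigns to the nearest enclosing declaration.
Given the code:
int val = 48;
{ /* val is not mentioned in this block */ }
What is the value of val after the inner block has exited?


Analyzing scoping rules:
Outer scope: declares val = 48
Inner block: val is neither redeclared nor assigned -> unchanged
After the block -> 48
Result: 48

48


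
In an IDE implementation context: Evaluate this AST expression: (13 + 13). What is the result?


Expression: (13 + 13)
Evaluating step by step:
  13 + 13 = 26
Result: 26

26


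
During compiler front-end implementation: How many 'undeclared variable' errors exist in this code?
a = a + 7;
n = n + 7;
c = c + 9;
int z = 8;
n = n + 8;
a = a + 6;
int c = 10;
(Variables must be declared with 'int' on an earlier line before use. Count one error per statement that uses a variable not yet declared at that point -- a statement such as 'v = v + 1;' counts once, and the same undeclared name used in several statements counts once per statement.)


Scanning code line by line:
  Line 1: use 'a' -> ERROR (undeclared)
  Line 2: use 'n' -> ERROR (undeclared)
  Line 3: use 'c' -> ERROR (undeclared)
  Line 4: declare 'z' -> declared = ['z']
  Line 5: use 'n' -> ERROR (undeclared)
  Line 6: use 'a' -> ERROR (undeclared)
  Line 7: declare 'c' -> declared = ['c', 'z']
Total undeclared variable errors: 5

5


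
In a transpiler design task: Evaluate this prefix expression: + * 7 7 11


Parsing prefix expression: + * 7 7 11
Step 1: Innermost operation '* 7 7'
  7 * 7 = 49
Step 2: Outer operation '+ [49] 11'
  49 + 11 = 60

60


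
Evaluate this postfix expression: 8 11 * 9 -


Processing tokens left to right:
Push 8, Push 11
Pop 8 and 11, compute 8 * 11 = 88, push 88
Push 9
Pop 88 and 9, compute 88 - 9 = 79, push 79
Stack result: 79

79


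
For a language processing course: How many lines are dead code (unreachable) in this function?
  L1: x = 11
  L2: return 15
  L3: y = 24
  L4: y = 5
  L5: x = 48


Analyzing control flow:
  L1: reachable (before return)
  L2: reachable (return statement)
  L3: DEAD (after return at L2)
  L4: DEAD (after return at L2)
  L5: DEAD (after return at L2)
Return at L2, total lines = 5
Dead lines: L3 through L5
Count: 3

3


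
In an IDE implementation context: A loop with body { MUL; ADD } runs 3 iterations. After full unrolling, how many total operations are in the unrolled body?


Loop body operations: MUL, ADD (2 ops per iteration)
Unrolling 3 iterations:
  Iteration 1: MUL, ADD (2 ops)
  Iteration 2: MUL, ADD (2 ops)
  Iteration 3: MUL, ADD (2 ops)
Total: 3 iterations * 2 ops/iter = 6 operations

6


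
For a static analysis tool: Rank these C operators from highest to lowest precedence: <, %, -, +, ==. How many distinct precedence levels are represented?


Looking up precedence for each operator:
  < -> precedence 4
  % -> precedence 6
  - -> precedence 5
  + -> precedence 5
  == -> precedence 3
Sorted highest to lowest: %, -, +, <, ==
Distinct precedence values: [6, 5, 4, 3]
Number of distinct levels: 4

4


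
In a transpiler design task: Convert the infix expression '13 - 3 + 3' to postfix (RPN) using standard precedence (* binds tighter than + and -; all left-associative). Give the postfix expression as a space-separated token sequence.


Applying the shunting-yard algorithm:
  Operand 13 -> output
  Push '-' onto operator stack -> op-stack: [-]
  Operand 3 -> output
  See '+' (prec 1); top '-' (prec 1) >= it -> pop '-' to output
  Push '+' onto operator stack -> op-stack: [+]
  Operand 3 -> output
  End of input: pop '+' to output
Postfix result: 13 3 - 3 +

13 3 - 3 +


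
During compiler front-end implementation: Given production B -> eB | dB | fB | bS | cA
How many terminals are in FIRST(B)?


Production: B -> eB | dB | fB | bS | cA
Examining each alternative for leading terminals:
  B -> eB : first terminal = 'e'
  B -> dB : first terminal = 'd'
  B -> fB : first terminal = 'f'
  B -> bS : first terminal = 'b'
  B -> cA : first terminal = 'c'
FIRST(B) = {b, c, d, e, f}
Count: 5

5


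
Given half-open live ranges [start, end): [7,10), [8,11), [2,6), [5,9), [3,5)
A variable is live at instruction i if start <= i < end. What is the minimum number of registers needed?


Live ranges:
  Var0: [7, 10)
  Var1: [8, 11)
  Var2: [2, 6)
  Var3: [5, 9)
  Var4: [3, 5)
Sweep-line events (position, delta, active):
  pos=2 start -> active=1
  pos=3 start -> active=2
  pos=5 end -> active=1
  pos=5 start -> active=2
  pos=6 end -> active=1
  pos=7 start -> active=2
  pos=8 start -> active=3
  pos=9 end -> active=2
  pos=10 end -> active=1
  pos=11 end -> active=0
Maximum simultaneous active: 3
Minimum registers needed: 3

3


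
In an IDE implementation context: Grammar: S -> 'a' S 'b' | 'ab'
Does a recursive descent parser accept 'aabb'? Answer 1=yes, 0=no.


Grammar accepts strings of the form a^n b^n (n >= 1)
Word: 'aabb'
Counting: 2 a's and 2 b's
Check: 2 == 2? Yes
Derivation (S -> aSb applied 1 time(s), then S -> ab): S => aSb => aabb
Accepted

1


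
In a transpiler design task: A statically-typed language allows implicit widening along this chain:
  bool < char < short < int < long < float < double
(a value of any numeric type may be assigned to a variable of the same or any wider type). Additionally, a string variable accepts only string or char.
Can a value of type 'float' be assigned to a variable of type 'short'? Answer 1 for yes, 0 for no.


Target variable type: short
Source value type: float
Numeric ranks: float=5, short=2
Widening allowed iff rank(source) <= rank(target): 5 <= 2? No
Result: 0

0


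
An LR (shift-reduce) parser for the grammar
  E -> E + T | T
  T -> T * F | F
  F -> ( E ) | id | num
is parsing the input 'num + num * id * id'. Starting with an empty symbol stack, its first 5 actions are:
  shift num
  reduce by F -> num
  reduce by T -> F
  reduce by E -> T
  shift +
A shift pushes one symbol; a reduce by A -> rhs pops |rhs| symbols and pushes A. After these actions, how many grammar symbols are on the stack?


Tracking the symbol stack through each action:
  Action 1: shift 'num' : push -> stack = [num] (size 1)
  Action 2: reduce by F -> num : pop 1, push F -> stack = [F] (size 1)
  Action 3: reduce by T -> F : pop 1, push T -> stack = [T] (size 1)
  Action 4: reduce by E -> T : pop 1, push E -> stack = [E] (size 1)
  Action 5: shift '+' : push -> stack = [E, +] (size 2)
Final stack size: 2

2


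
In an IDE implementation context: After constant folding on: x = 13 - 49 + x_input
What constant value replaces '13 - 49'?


Identifying constant sub-expression:
  Original: x = 13 - 49 + x_input
  13 and 49 are both compile-time constants
  Evaluating: 13 - 49 = -36
  After folding: x = -36 + x_input

-36


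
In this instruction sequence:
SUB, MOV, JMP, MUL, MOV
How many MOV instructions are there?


Scanning instruction sequence for MOV:
  Position 1: SUB
  Position 2: MOV <- MATCH
  Position 3: JMP
  Position 4: MUL
  Position 5: MOV <- MATCH
Matches at positions: [2, 5]
Total MOV count: 2

2


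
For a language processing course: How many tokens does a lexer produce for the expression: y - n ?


Scanning 'y - n'
Token 1: 'y' -> identifier
Token 2: '-' -> operator
Token 3: 'n' -> identifier
Total tokens: 3

3


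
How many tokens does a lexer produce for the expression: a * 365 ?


Scanning 'a * 365'
Token 1: 'a' -> identifier
Token 2: '*' -> operator
Token 3: '365' -> integer_literal
Total tokens: 3

3


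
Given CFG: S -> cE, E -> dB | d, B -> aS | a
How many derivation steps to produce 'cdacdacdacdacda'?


Grammar: S -> cE, E -> dB | d, B -> aS | a
Deriving 'cdacdacdacdacda':
Step 1: S -> cE => cE
Step 2: E -> dB => cdB
Step 3: B -> aS => cdaS
Step 4: S -> cE => cdacE
Step 5: E -> dB => cdacdB
Step 6: B -> aS => cdacdaS
Step 7: S -> cE => cdacdacE
Step 8: E -> dB => cdacdacdB
Step 9: B -> aS => cdacdacdaS
Step 10: S -> cE => cdacdacdacE
Step 11: E -> dB => cdacdacdacdB
Step 12: B -> aS => cdacdacdacdaS
Step 13: S -> cE => cdacdacdacdacE
Step 14: E -> dB => cdacdacdacdacdB
Step 15: B -> a => cdacdacdacdacda
Total derivation steps: 15

15


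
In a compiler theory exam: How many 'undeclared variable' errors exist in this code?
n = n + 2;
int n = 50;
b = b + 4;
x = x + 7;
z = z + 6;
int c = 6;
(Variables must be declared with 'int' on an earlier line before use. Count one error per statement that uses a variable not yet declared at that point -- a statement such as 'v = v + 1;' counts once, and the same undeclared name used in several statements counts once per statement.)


Scanning code line by line:
  Line 1: use 'n' -> ERROR (undeclared)
  Line 2: declare 'n' -> declared = ['n']
  Line 3: use 'b' -> ERROR (undeclared)
  Line 4: use 'x' -> ERROR (undeclared)
  Line 5: use 'z' -> ERROR (undeclared)
  Line 6: declare 'c' -> declared = ['c', 'n']
Total undeclared variable errors: 4

4


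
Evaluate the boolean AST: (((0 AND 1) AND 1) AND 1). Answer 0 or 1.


Step 1: Evaluate inner node
  0 AND 1 = 0
Step 2: Evaluate next node
  0 AND 1 = 0
Step 3: Evaluate root node
  0 AND 1 = 0

0


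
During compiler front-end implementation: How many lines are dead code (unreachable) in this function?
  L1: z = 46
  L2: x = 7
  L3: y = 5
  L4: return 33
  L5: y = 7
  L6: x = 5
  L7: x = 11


Analyzing control flow:
  L1: reachable (before return)
  L2: reachable (before return)
  L3: reachable (before return)
  L4: reachable (return statement)
  L5: DEAD (after return at L4)
  L6: DEAD (after return at L4)
  L7: DEAD (after return at L4)
Return at L4, total lines = 7
Dead lines: L5 through L7
Count: 3

3


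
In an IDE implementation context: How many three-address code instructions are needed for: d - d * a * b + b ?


Expression: d - d * a * b + b
Generating three-address code (respecting * over +/- precedence):
  Instruction 1: t1 = d * a
  Instruction 2: t2 = t1 * b
  Instruction 3: t3 = d - t2
  Instruction 4: t4 = t3 + b
Total instructions: 4

4


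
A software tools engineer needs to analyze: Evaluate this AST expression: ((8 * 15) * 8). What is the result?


Expression: ((8 * 15) * 8)
Evaluating step by step:
  8 * 15 = 120
  120 * 8 = 960
Result: 960

960


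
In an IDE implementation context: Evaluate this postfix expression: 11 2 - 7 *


Processing tokens left to right:
Push 11, Push 2
Pop 11 and 2, compute 11 - 2 = 9, push 9
Push 7
Pop 9 and 7, compute 9 * 7 = 63, push 63
Stack result: 63

63


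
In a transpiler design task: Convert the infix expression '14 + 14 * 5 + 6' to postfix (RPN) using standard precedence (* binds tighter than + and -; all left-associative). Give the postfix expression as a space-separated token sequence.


Applying the shunting-yard algorithm:
  Operand 14 -> output
  Push '+' onto operator stack -> op-stack: [+]
  Operand 14 -> output
  Push '*' onto operator stack -> op-stack: [+, *]
  Operand 5 -> output
  See '+' (prec 1); top '*' (prec 2) >= it -> pop '*' to output
  See '+' (prec 1); top '+' (prec 1) >= it -> pop '+' to output
  Push '+' onto operator stack -> op-stack: [+]
  Operand 6 -> output
  End of input: pop '+' to output
Postfix result: 14 14 5 * + 6 +

14 14 5 * + 6 +


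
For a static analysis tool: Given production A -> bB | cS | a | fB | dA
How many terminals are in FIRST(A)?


Production: A -> bB | cS | a | fB | dA
Examining each alternative for leading terminals:
  A -> bB : first terminal = 'b'
  A -> cS : first terminal = 'c'
  A -> a : first terminal = 'a'
  A -> fB : first terminal = 'f'
  A -> dA : first terminal = 'd'
FIRST(A) = {a, b, c, d, f}
Count: 5

5


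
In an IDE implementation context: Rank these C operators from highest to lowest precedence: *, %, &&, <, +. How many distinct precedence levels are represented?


Looking up precedence for each operator:
  * -> precedence 6
  % -> precedence 6
  && -> precedence 2
  < -> precedence 4
  + -> precedence 5
Sorted highest to lowest: *, %, +, <, &&
Distinct precedence values: [6, 5, 4, 2]
Number of distinct levels: 4

4


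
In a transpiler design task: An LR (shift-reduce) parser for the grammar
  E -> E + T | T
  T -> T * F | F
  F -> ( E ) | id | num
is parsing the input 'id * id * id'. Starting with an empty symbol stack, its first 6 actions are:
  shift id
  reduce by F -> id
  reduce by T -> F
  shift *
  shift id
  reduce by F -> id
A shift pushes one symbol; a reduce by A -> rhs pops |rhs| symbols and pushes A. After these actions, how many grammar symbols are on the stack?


Tracking the symbol stack through each action:
  Action 1: shift 'id' : push -> stack = [id] (size 1)
  Action 2: reduce by F -> id : pop 1, push F -> stack = [F] (size 1)
  Action 3: reduce by T -> F : pop 1, push T -> stack = [T] (size 1)
  Action 4: shift '*' : push -> stack = [T, *] (size 2)
  Action 5: shift 'id' : push -> stack = [T, *, id] (size 3)
  Action 6: reduce by F -> id : pop 1, push F -> stack = [T, *, F] (size 3)
Final stack size: 3

3


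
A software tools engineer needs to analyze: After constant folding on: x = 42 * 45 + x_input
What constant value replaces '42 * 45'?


Identifying constant sub-expression:
  Original: x = 42 * 45 + x_input
  42 and 45 are both compile-time constants
  Evaluating: 42 * 45 = 1890
  After folding: x = 1890 + x_input

1890


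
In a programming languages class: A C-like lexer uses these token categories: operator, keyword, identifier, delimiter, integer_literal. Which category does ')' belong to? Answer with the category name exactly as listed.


Token: ')'
Checking categories:
  identifier: no
  integer_literal: no
  operator: no
  keyword: no
  delimiter: YES
Category: delimiter

delimiter
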